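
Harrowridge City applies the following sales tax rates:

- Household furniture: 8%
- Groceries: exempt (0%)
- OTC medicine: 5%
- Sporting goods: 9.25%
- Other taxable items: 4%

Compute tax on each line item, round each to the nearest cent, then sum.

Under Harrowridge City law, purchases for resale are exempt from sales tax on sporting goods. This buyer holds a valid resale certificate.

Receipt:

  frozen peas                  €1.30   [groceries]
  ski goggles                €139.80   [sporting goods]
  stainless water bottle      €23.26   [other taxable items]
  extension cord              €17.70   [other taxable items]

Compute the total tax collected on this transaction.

€1.64

Frozen peas €1.30: groceries → 0% → €0.00
Ski goggles €139.80: sporting goods, buyer-exempt → 0% → €0.00
Stainless water bottle €23.26: other taxable items → 4% → €0.93
Extension cord €17.70: other taxable items → 4% → €0.71
Total tax = €0.93 + €0.71 = €1.64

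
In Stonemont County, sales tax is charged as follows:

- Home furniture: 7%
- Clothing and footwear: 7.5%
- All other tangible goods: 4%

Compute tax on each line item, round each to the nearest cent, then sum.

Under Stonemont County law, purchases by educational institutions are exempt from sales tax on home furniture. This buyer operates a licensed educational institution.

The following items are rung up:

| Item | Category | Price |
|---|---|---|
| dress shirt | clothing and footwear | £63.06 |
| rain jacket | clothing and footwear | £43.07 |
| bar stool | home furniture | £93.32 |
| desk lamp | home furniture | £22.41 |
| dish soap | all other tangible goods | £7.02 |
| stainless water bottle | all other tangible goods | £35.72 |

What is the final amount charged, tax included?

£274.27

Dress shirt £63.06: clothing and footwear → 7.5% → £4.73
Rain jacket £43.07: clothing and footwear → 7.5% → £3.23
Bar stool £93.32: home furniture, buyer-exempt → 0% → £0.00
Desk lamp £22.41: home furniture, buyer-exempt → 0% → £0.00
Dish soap £7.02: all other tangible goods → 4% → £0.28
Stainless water bottle £35.72: all other tangible goods → 4% → £1.43
Subtotal = £264.60; tax = £9.67; total due = £274.27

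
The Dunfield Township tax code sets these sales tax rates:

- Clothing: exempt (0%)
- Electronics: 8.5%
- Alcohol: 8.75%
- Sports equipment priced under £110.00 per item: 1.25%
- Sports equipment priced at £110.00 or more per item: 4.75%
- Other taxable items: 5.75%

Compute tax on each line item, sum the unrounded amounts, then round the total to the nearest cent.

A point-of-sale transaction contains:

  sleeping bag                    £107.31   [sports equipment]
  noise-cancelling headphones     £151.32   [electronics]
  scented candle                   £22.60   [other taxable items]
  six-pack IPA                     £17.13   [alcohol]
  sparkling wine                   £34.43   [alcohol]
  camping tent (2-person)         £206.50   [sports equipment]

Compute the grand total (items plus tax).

£569.11

Sleeping bag £107.31: sports equipment, under £110.00 → 1.25% → £1.341375
Noise-cancelling headphones £151.32: electronics → 8.5% → £12.8622
Scented candle £22.60: other taxable items → 5.75% → £1.2995
Six-pack IPA £17.13: alcohol → 8.75% → £1.498875
Sparkling wine £34.43: alcohol → 8.75% → £3.012625
Camping tent (2-person) £206.50: sports equipment, £110.00 or more → 4.75% → £9.80875
Subtotal = £539.29; unrounded tax = £29.823325 → £29.82; total due = £569.11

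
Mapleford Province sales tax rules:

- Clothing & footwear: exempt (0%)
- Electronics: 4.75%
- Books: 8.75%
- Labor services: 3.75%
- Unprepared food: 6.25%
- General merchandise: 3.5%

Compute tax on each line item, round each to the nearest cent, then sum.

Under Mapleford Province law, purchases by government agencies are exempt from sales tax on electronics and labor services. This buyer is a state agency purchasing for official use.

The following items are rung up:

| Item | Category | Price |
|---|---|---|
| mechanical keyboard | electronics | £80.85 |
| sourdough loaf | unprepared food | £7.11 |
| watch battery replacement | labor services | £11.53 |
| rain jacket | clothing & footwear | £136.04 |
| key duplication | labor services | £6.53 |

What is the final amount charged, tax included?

£242.50

Mechanical keyboard £80.85: electronics, buyer-exempt → 0% → £0.00
Sourdough loaf £7.11: unprepared food → 6.25% → £0.44
Watch battery replacement £11.53: labor services, buyer-exempt → 0% → £0.00
Rain jacket £136.04: clothing & footwear → 0% → £0.00
Key duplication £6.53: labor services, buyer-exempt → 0% → £0.00
Subtotal = £242.06; tax = £0.44; total due = £242.50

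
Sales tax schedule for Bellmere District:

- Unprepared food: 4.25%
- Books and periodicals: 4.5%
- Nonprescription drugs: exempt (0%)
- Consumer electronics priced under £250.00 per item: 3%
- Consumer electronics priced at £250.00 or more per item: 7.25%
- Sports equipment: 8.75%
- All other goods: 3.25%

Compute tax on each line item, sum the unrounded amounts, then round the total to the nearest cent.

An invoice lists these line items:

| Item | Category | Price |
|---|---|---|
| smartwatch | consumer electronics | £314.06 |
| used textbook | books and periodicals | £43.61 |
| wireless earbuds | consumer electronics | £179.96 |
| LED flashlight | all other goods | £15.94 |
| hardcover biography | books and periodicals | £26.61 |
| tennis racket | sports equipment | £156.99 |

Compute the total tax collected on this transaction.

Smartwatch £314.06: consumer electronics, £250.00 or more → 7.25% → £22.76935
Used textbook £43.61: books and periodicals → 4.5% → £1.96245
Wireless earbuds £179.96: consumer electronics, under £250.00 → 3% → £5.3988
LED flashlight £15.94: all other goods → 3.25% → £0.51805
Hardcover biography £26.61: books and periodicals → 4.5% → £1.19745
Tennis racket £156.99: sports equipment → 8.75% → £13.736625
Unrounded tax sum = £45.582725 → £45.58

£45.58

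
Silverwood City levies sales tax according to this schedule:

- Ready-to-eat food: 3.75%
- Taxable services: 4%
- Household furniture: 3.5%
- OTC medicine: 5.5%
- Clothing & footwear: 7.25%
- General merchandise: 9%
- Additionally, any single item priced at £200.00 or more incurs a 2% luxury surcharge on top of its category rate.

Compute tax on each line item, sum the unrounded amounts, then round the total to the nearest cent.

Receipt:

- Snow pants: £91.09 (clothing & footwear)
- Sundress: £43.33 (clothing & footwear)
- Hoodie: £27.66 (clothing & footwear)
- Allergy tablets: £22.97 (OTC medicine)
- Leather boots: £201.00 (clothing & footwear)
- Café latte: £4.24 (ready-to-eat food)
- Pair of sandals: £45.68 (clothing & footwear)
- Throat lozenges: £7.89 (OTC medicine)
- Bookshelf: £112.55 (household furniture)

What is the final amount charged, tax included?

Snow pants £91.09: clothing & footwear → 7.25% → £6.604025
Sundress £43.33: clothing & footwear → 7.25% → £3.141425
Hoodie £27.66: clothing & footwear → 7.25% → £2.00535
Allergy tablets £22.97: OTC medicine → 5.5% → £1.26335
Leather boots £201.00: clothing & footwear → 7.25% + 2% surcharge = 9.25% → £18.5925
Café latte £4.24: ready-to-eat food → 3.75% → £0.159
Pair of sandals £45.68: clothing & footwear → 7.25% → £3.3118
Throat lozenges £7.89: OTC medicine → 5.5% → £0.43395
Bookshelf £112.55: household furniture → 3.5% → £3.93925
Subtotal = £556.41; unrounded tax = £39.45065 → £39.45; total due = £595.86

£595.86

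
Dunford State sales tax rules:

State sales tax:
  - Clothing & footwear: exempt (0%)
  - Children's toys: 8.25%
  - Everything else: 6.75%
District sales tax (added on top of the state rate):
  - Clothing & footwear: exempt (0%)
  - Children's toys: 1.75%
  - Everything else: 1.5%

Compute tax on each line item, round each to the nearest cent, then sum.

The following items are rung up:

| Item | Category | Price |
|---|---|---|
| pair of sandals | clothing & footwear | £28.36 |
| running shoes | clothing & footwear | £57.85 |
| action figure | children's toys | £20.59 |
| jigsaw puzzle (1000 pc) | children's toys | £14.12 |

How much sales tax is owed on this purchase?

£3.47

Pair of sandals £28.36: clothing & footwear → 0% + 0% district = 0% → £0.00
Running shoes £57.85: clothing & footwear → 0% + 0% district = 0% → £0.00
Action figure £20.59: children's toys → 8.25% + 1.75% district = 10% → £2.06
Jigsaw puzzle (1000 pc) £14.12: children's toys → 8.25% + 1.75% district = 10% → £1.41
Total tax = £2.06 + £1.41 = £3.47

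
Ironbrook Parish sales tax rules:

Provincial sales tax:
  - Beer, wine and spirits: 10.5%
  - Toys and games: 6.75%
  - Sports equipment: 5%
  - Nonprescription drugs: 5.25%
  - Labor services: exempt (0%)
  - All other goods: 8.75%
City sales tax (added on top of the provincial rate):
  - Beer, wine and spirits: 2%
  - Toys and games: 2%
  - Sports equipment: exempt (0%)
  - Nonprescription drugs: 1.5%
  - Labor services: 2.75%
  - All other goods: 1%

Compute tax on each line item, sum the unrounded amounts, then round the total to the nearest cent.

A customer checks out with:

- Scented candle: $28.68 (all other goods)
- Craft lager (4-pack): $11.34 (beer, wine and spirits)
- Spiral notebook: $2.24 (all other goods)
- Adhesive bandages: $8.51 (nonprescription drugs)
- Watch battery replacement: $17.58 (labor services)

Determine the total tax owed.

$5.49

Scented candle $28.68: all other goods → 8.75% + 1% city = 9.75% → $2.7963
Craft lager (4-pack) $11.34: beer, wine and spirits → 10.5% + 2% city = 12.5% → $1.4175
Spiral notebook $2.24: all other goods → 8.75% + 1% city = 9.75% → $0.2184
Adhesive bandages $8.51: nonprescription drugs → 5.25% + 1.5% city = 6.75% → $0.574425
Watch battery replacement $17.58: labor services → 0% + 2.75% city = 2.75% → $0.48345
Unrounded tax sum = $5.490075 → $5.49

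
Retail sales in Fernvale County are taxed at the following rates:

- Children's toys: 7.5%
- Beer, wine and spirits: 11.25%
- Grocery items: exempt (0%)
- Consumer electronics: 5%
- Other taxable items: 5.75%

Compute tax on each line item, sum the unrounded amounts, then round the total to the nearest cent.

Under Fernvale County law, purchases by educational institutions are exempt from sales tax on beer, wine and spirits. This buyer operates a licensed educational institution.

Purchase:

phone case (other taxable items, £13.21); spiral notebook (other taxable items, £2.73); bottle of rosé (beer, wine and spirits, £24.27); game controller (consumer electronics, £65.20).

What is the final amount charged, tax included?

£109.59

Phone case £13.21: other taxable items → 5.75% → £0.759575
Spiral notebook £2.73: other taxable items → 5.75% → £0.156975
Bottle of rosé £24.27: beer, wine and spirits, buyer-exempt → 0% → £0.00
Game controller £65.20: consumer electronics → 5% → £3.26
Subtotal = £105.41; unrounded tax = £4.17655 → £4.18; total due = £109.59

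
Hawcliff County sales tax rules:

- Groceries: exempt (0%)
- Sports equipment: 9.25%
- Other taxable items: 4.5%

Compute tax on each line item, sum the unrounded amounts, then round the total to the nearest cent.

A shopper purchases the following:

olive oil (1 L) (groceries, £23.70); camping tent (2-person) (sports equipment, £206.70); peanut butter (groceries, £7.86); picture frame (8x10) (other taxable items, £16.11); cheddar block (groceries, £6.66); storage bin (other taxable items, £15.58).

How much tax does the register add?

Olive oil (1 L) £23.70: groceries → 0% → £0.00
Camping tent (2-person) £206.70: sports equipment → 9.25% → £19.11975
Peanut butter £7.86: groceries → 0% → £0.00
Picture frame (8x10) £16.11: other taxable items → 4.5% → £0.72495
Cheddar block £6.66: groceries → 0% → £0.00
Storage bin £15.58: other taxable items → 4.5% → £0.7011
Unrounded tax sum = £20.5458 → £20.55

£20.55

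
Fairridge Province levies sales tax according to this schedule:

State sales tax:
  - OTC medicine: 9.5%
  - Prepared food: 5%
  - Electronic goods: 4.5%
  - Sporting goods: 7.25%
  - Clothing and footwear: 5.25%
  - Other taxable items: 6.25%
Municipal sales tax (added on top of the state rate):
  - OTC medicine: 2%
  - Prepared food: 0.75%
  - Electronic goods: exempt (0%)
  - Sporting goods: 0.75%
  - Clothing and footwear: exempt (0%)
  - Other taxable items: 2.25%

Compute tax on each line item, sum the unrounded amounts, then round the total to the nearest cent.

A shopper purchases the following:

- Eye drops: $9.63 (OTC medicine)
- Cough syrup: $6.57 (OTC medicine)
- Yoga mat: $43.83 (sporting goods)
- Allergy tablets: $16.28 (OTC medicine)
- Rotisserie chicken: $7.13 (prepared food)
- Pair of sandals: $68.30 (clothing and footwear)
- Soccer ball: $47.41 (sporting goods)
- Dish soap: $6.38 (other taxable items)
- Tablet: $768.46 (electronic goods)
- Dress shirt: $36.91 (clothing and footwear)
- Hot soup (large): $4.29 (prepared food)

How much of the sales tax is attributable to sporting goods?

Yoga mat $43.83: sporting goods → 7.25% + 0.75% municipal = 8% → $3.5064
Soccer ball $47.41: sporting goods → 7.25% + 0.75% municipal = 8% → $3.7928
Tax on sporting goods: unrounded sum = $7.2992 → $7.30

$7.30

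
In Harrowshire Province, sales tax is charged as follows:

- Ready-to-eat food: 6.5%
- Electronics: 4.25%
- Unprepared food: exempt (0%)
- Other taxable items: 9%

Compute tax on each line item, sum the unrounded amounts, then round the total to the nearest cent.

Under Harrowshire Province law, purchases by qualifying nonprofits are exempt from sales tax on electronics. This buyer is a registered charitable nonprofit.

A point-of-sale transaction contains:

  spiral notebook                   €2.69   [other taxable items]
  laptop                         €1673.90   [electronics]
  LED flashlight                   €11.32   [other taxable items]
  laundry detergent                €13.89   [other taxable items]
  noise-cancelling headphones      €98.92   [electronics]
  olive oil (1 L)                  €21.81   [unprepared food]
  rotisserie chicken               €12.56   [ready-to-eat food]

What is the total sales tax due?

€3.33

Spiral notebook €2.69: other taxable items → 9% → €0.2421
Laptop €1673.90: electronics, buyer-exempt → 0% → €0.00
LED flashlight €11.32: other taxable items → 9% → €1.0188
Laundry detergent €13.89: other taxable items → 9% → €1.2501
Noise-cancelling headphones €98.92: electronics, buyer-exempt → 0% → €0.00
Olive oil (1 L) €21.81: unprepared food → 0% → €0.00
Rotisserie chicken €12.56: ready-to-eat food → 6.5% → €0.8164
Unrounded tax sum = €3.3274 → €3.33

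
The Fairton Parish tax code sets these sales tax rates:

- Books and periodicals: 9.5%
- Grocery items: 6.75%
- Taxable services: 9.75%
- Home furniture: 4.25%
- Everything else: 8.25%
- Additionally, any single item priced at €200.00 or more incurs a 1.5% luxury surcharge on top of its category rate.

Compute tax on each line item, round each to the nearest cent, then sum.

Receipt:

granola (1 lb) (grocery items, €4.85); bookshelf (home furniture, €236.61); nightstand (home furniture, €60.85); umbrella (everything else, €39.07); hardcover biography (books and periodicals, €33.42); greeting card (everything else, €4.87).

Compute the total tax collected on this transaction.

€23.32

Granola (1 lb) €4.85: grocery items → 6.75% → €0.33
Bookshelf €236.61: home furniture → 4.25% + 1.5% surcharge = 5.75% → €13.61
Nightstand €60.85: home furniture → 4.25% → €2.59
Umbrella €39.07: everything else → 8.25% → €3.22
Hardcover biography €33.42: books and periodicals → 9.5% → €3.17
Greeting card €4.87: everything else → 8.25% → €0.40
Total tax = €0.33 + €13.61 + €2.59 + €3.22 + €3.17 + €0.40 = €23.32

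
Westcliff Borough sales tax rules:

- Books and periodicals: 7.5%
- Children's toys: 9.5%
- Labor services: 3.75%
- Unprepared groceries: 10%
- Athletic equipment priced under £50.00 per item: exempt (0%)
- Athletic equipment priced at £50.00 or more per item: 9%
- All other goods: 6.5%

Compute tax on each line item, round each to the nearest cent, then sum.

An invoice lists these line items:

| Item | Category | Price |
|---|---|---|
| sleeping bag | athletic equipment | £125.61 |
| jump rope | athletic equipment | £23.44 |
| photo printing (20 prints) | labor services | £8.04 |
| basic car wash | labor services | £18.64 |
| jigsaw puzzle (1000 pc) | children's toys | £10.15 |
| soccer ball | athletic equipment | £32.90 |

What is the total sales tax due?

Sleeping bag £125.61: athletic equipment, £50.00 or more → 9% → £11.30
Jump rope £23.44: athletic equipment, under £50.00 → 0% → £0.00
Photo printing (20 prints) £8.04: labor services → 3.75% → £0.30
Basic car wash £18.64: labor services → 3.75% → £0.70
Jigsaw puzzle (1000 pc) £10.15: children's toys → 9.5% → £0.96
Soccer ball £32.90: athletic equipment, under £50.00 → 0% → £0.00
Total tax = £11.30 + £0.30 + £0.70 + £0.96 = £13.26

£13.26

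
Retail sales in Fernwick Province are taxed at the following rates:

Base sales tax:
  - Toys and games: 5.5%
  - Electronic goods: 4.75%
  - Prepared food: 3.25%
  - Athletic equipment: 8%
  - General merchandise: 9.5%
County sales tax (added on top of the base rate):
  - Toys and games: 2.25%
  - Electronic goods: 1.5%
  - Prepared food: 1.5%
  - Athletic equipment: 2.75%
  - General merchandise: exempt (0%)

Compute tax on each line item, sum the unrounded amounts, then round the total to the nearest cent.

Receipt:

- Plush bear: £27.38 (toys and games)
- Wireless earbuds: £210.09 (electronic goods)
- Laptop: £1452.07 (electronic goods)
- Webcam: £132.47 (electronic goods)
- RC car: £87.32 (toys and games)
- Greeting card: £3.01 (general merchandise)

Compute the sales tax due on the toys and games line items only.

£8.89

Plush bear £27.38: toys and games → 5.5% + 2.25% county = 7.75% → £2.12195
RC car £87.32: toys and games → 5.5% + 2.25% county = 7.75% → £6.7673
Tax on toys and games: unrounded sum = £8.88925 → £8.89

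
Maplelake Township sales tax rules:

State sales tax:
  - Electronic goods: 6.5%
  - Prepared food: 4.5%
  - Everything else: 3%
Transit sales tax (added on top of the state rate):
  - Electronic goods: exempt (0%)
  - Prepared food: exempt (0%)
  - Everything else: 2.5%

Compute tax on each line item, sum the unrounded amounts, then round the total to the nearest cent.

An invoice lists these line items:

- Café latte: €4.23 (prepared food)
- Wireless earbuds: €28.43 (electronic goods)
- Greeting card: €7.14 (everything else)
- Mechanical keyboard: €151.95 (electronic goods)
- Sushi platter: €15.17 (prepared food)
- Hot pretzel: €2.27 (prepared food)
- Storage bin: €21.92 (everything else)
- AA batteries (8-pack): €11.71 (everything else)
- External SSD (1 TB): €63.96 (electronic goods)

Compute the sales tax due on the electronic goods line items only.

Wireless earbuds €28.43: electronic goods → 6.5% + 0% transit = 6.5% → €1.84795
Mechanical keyboard €151.95: electronic goods → 6.5% + 0% transit = 6.5% → €9.87675
External SSD (1 TB) €63.96: electronic goods → 6.5% + 0% transit = 6.5% → €4.1574
Tax on electronic goods: unrounded sum = €15.8821 → €15.88

€15.88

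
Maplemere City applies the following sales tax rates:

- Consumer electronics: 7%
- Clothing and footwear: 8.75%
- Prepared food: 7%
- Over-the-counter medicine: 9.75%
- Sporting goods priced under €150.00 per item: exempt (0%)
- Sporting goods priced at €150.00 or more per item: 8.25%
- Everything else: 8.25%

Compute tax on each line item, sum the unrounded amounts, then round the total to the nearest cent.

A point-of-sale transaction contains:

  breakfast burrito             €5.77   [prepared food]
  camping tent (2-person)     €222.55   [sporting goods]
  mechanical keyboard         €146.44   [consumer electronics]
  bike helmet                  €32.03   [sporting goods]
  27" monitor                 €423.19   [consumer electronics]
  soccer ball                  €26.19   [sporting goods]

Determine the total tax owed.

€58.64

Breakfast burrito €5.77: prepared food → 7% → €0.4039
Camping tent (2-person) €222.55: sporting goods, €150.00 or more → 8.25% → €18.360375
Mechanical keyboard €146.44: consumer electronics → 7% → €10.2508
Bike helmet €32.03: sporting goods, under €150.00 → 0% → €0.00
27" monitor €423.19: consumer electronics → 7% → €29.6233
Soccer ball €26.19: sporting goods, under €150.00 → 0% → €0.00
Unrounded tax sum = €58.638375 → €58.64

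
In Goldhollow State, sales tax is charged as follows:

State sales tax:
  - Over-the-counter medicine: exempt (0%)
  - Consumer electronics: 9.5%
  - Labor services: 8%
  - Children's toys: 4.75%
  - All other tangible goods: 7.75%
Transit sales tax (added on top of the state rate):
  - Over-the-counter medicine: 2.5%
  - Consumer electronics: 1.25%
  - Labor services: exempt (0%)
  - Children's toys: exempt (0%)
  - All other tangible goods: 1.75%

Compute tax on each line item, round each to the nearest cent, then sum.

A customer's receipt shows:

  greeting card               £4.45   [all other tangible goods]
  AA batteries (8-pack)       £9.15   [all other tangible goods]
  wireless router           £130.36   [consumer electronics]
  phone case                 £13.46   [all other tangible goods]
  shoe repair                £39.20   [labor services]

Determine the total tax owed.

£19.72

Greeting card £4.45: all other tangible goods → 7.75% + 1.75% transit = 9.5% → £0.42
AA batteries (8-pack) £9.15: all other tangible goods → 7.75% + 1.75% transit = 9.5% → £0.87
Wireless router £130.36: consumer electronics → 9.5% + 1.25% transit = 10.75% → £14.01
Phone case £13.46: all other tangible goods → 7.75% + 1.75% transit = 9.5% → £1.28
Shoe repair £39.20: labor services → 8% + 0% transit = 8% → £3.14
Total tax = £0.42 + £0.87 + £14.01 + £1.28 + £3.14 = £19.72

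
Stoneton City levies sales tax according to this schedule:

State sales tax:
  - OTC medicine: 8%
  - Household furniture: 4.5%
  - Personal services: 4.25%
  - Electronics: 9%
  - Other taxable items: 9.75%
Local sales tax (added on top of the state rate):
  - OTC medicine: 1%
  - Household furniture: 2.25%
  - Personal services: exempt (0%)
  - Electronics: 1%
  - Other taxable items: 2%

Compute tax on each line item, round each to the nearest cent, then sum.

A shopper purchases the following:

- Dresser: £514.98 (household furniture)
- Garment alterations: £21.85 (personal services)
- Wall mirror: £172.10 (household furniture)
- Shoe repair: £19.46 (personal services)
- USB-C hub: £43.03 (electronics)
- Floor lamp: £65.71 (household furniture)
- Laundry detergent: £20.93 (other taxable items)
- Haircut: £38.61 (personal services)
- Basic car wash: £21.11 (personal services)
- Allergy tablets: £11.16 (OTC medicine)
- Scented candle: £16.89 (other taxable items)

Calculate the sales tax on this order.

Dresser £514.98: household furniture → 4.5% + 2.25% local = 6.75% → £34.76
Garment alterations £21.85: personal services → 4.25% + 0% local = 4.25% → £0.93
Wall mirror £172.10: household furniture → 4.5% + 2.25% local = 6.75% → £11.62
Shoe repair £19.46: personal services → 4.25% + 0% local = 4.25% → £0.83
USB-C hub £43.03: electronics → 9% + 1% local = 10% → £4.30
Floor lamp £65.71: household furniture → 4.5% + 2.25% local = 6.75% → £4.44
Laundry detergent £20.93: other taxable items → 9.75% + 2% local = 11.75% → £2.46
Haircut £38.61: personal services → 4.25% + 0% local = 4.25% → £1.64
Basic car wash £21.11: personal services → 4.25% + 0% local = 4.25% → £0.90
Allergy tablets £11.16: OTC medicine → 8% + 1% local = 9% → £1.00
Scented candle £16.89: other taxable items → 9.75% + 2% local = 11.75% → £1.98
Total tax = £34.76 + £0.93 + £11.62 + £0.83 + £4.30 + £4.44 + £2.46 + £1.64 + £0.90 + £1.00 + £1.98 = £64.86

£64.86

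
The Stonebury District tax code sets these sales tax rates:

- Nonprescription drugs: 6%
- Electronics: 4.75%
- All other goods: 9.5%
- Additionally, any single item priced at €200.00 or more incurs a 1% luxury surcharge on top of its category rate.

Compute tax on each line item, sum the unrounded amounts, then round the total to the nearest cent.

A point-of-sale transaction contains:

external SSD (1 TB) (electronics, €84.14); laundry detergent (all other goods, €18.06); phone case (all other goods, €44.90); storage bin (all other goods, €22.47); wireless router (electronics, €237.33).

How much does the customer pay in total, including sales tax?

€432.66

External SSD (1 TB) €84.14: electronics → 4.75% → €3.99665
Laundry detergent €18.06: all other goods → 9.5% → €1.7157
Phone case €44.90: all other goods → 9.5% → €4.2655
Storage bin €22.47: all other goods → 9.5% → €2.13465
Wireless router €237.33: electronics → 4.75% + 1% surcharge = 5.75% → €13.646475
Subtotal = €406.90; unrounded tax = €25.758975 → €25.76; total due = €432.66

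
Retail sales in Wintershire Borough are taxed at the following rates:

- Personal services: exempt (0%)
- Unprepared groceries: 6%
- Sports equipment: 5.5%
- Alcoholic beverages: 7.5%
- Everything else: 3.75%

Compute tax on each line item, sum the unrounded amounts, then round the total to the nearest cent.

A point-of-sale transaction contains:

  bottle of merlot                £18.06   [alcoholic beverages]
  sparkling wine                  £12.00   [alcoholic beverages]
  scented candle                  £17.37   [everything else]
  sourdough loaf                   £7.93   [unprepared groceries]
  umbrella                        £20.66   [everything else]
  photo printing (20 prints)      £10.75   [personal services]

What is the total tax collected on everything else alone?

Scented candle £17.37: everything else → 3.75% → £0.651375
Umbrella £20.66: everything else → 3.75% → £0.77475
Tax on everything else: unrounded sum = £1.426125 → £1.43

£1.43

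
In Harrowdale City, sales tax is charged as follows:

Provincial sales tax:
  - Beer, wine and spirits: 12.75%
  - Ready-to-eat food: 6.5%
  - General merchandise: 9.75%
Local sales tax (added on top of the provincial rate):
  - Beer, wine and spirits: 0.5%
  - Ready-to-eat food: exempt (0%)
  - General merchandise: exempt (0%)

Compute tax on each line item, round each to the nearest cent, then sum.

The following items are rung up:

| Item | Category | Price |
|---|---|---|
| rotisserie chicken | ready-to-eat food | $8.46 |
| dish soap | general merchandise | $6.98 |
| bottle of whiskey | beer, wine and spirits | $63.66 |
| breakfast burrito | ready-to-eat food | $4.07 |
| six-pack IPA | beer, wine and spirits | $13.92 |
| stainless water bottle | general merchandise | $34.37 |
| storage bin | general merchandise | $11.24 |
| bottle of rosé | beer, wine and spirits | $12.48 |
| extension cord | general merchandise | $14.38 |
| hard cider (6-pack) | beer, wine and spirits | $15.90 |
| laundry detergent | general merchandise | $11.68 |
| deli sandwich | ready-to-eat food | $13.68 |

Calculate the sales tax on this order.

Rotisserie chicken $8.46: ready-to-eat food → 6.5% + 0% local = 6.5% → $0.55
Dish soap $6.98: general merchandise → 9.75% + 0% local = 9.75% → $0.68
Bottle of whiskey $63.66: beer, wine and spirits → 12.75% + 0.5% local = 13.25% → $8.43
Breakfast burrito $4.07: ready-to-eat food → 6.5% + 0% local = 6.5% → $0.26
Six-pack IPA $13.92: beer, wine and spirits → 12.75% + 0.5% local = 13.25% → $1.84
Stainless water bottle $34.37: general merchandise → 9.75% + 0% local = 9.75% → $3.35
Storage bin $11.24: general merchandise → 9.75% + 0% local = 9.75% → $1.10
Bottle of rosé $12.48: beer, wine and spirits → 12.75% + 0.5% local = 13.25% → $1.65
Extension cord $14.38: general merchandise → 9.75% + 0% local = 9.75% → $1.40
Hard cider (6-pack) $15.90: beer, wine and spirits → 12.75% + 0.5% local = 13.25% → $2.11
Laundry detergent $11.68: general merchandise → 9.75% + 0% local = 9.75% → $1.14
Deli sandwich $13.68: ready-to-eat food → 6.5% + 0% local = 6.5% → $0.89
Total tax = $0.55 + $0.68 + $8.43 + $0.26 + $1.84 + $3.35 + $1.10 + $1.65 + $1.40 + $2.11 + $1.14 + $0.89 = $23.40

$23.40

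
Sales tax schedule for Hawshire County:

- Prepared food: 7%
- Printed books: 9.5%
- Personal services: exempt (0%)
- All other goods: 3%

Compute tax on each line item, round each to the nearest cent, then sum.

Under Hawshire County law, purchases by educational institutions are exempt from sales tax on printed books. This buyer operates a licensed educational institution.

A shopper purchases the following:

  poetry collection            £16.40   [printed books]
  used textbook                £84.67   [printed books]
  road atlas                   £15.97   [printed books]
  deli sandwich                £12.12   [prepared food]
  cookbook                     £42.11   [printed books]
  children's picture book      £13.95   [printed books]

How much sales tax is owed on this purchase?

£0.85

Poetry collection £16.40: printed books, buyer-exempt → 0% → £0.00
Used textbook £84.67: printed books, buyer-exempt → 0% → £0.00
Road atlas £15.97: printed books, buyer-exempt → 0% → £0.00
Deli sandwich £12.12: prepared food → 7% → £0.85
Cookbook £42.11: printed books, buyer-exempt → 0% → £0.00
Children's picture book £13.95: printed books, buyer-exempt → 0% → £0.00
Total tax = £0.85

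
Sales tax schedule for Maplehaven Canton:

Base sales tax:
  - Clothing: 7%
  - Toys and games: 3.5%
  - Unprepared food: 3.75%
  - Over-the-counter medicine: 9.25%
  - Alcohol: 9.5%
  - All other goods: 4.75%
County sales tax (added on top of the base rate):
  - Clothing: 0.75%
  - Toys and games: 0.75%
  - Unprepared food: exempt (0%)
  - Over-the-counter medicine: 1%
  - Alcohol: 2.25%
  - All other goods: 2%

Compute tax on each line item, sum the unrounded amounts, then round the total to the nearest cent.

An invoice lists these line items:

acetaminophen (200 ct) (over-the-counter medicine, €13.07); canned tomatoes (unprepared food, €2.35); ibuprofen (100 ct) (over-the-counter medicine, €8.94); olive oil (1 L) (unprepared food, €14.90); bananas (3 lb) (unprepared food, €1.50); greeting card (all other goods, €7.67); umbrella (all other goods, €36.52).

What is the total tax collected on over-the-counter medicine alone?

€2.26

Acetaminophen (200 ct) €13.07: over-the-counter medicine → 9.25% + 1% county = 10.25% → €1.339675
Ibuprofen (100 ct) €8.94: over-the-counter medicine → 9.25% + 1% county = 10.25% → €0.91635
Tax on over-the-counter medicine: unrounded sum = €2.256025 → €2.26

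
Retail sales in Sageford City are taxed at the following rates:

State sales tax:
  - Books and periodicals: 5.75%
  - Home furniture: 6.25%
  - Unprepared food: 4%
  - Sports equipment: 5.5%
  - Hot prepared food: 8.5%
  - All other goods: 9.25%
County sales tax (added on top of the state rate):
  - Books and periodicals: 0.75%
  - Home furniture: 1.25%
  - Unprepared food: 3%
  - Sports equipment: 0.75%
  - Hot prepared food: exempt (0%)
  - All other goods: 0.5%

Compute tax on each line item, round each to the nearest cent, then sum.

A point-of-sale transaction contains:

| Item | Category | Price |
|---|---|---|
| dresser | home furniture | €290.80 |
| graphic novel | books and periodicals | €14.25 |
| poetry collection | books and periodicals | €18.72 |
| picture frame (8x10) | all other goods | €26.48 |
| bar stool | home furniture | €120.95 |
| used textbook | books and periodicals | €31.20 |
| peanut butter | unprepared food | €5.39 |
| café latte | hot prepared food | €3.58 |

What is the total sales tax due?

€38.32

Dresser €290.80: home furniture → 6.25% + 1.25% county = 7.5% → €21.81
Graphic novel €14.25: books and periodicals → 5.75% + 0.75% county = 6.5% → €0.93
Poetry collection €18.72: books and periodicals → 5.75% + 0.75% county = 6.5% → €1.22
Picture frame (8x10) €26.48: all other goods → 9.25% + 0.5% county = 9.75% → €2.58
Bar stool €120.95: home furniture → 6.25% + 1.25% county = 7.5% → €9.07
Used textbook €31.20: books and periodicals → 5.75% + 0.75% county = 6.5% → €2.03
Peanut butter €5.39: unprepared food → 4% + 3% county = 7% → €0.38
Café latte €3.58: hot prepared food → 8.5% + 0% county = 8.5% → €0.30
Total tax = €21.81 + €0.93 + €1.22 + €2.58 + €9.07 + €2.03 + €0.38 + €0.30 = €38.32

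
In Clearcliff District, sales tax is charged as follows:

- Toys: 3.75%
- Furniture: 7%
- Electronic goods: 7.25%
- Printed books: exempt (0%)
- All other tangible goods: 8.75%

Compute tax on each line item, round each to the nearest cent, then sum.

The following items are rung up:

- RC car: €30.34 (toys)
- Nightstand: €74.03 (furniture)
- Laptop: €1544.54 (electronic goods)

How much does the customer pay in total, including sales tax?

RC car €30.34: toys → 3.75% → €1.14
Nightstand €74.03: furniture → 7% → €5.18
Laptop €1544.54: electronic goods → 7.25% → €111.98
Subtotal = €1648.91; tax = €118.30; total due = €1767.21

€1767.21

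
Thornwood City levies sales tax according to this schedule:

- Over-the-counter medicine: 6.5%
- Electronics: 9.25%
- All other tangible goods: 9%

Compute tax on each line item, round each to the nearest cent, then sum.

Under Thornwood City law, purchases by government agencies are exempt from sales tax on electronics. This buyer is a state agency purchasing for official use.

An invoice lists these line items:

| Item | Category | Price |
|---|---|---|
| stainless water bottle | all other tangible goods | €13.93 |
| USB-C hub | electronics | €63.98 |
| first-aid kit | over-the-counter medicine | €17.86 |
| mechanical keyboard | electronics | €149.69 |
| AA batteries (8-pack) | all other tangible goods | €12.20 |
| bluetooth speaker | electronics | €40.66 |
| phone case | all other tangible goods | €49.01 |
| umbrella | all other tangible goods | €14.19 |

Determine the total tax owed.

€9.20

Stainless water bottle €13.93: all other tangible goods → 9% → €1.25
USB-C hub €63.98: electronics, buyer-exempt → 0% → €0.00
First-aid kit €17.86: over-the-counter medicine → 6.5% → €1.16
Mechanical keyboard €149.69: electronics, buyer-exempt → 0% → €0.00
AA batteries (8-pack) €12.20: all other tangible goods → 9% → €1.10
Bluetooth speaker €40.66: electronics, buyer-exempt → 0% → €0.00
Phone case €49.01: all other tangible goods → 9% → €4.41
Umbrella €14.19: all other tangible goods → 9% → €1.28
Total tax = €1.25 + €1.16 + €1.10 + €4.41 + €1.28 = €9.20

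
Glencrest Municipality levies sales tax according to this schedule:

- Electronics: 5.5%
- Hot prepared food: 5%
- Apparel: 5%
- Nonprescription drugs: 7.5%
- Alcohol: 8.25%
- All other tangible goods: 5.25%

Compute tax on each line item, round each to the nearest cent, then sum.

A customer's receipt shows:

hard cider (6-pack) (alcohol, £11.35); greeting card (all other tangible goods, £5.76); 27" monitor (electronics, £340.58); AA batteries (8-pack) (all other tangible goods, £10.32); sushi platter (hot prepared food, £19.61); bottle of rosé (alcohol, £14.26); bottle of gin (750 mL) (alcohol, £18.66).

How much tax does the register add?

Hard cider (6-pack) £11.35: alcohol → 8.25% → £0.94
Greeting card £5.76: all other tangible goods → 5.25% → £0.30
27" monitor £340.58: electronics → 5.5% → £18.73
AA batteries (8-pack) £10.32: all other tangible goods → 5.25% → £0.54
Sushi platter £19.61: hot prepared food → 5% → £0.98
Bottle of rosé £14.26: alcohol → 8.25% → £1.18
Bottle of gin (750 mL) £18.66: alcohol → 8.25% → £1.54
Total tax = £0.94 + £0.30 + £18.73 + £0.54 + £0.98 + £1.18 + £1.54 = £24.21

£24.21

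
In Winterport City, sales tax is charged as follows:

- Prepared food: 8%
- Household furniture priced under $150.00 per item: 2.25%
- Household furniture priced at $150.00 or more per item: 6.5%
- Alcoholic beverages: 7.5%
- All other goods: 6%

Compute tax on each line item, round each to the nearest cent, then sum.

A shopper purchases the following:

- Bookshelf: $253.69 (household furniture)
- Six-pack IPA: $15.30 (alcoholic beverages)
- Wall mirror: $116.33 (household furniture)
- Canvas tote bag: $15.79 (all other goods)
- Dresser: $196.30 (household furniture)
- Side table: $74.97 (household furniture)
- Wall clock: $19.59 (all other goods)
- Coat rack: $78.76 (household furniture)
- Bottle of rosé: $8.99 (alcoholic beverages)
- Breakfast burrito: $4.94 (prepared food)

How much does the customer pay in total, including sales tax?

$824.34

Bookshelf $253.69: household furniture, $150.00 or more → 6.5% → $16.49
Six-pack IPA $15.30: alcoholic beverages → 7.5% → $1.15
Wall mirror $116.33: household furniture, under $150.00 → 2.25% → $2.62
Canvas tote bag $15.79: all other goods → 6% → $0.95
Dresser $196.30: household furniture, $150.00 or more → 6.5% → $12.76
Side table $74.97: household furniture, under $150.00 → 2.25% → $1.69
Wall clock $19.59: all other goods → 6% → $1.18
Coat rack $78.76: household furniture, under $150.00 → 2.25% → $1.77
Bottle of rosé $8.99: alcoholic beverages → 7.5% → $0.67
Breakfast burrito $4.94: prepared food → 8% → $0.40
Subtotal = $784.66; tax = $39.68; total due = $824.34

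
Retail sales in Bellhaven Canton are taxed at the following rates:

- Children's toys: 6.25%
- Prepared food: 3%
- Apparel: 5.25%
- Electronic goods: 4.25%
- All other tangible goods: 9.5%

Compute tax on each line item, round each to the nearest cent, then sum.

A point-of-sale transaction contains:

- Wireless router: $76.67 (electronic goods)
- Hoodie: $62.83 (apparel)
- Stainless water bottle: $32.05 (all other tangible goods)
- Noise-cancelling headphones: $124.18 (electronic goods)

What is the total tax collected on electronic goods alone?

$8.54

Wireless router $76.67: electronic goods → 4.25% → $3.26
Noise-cancelling headphones $124.18: electronic goods → 4.25% → $5.28
Tax on electronic goods = $3.26 + $5.28 = $8.54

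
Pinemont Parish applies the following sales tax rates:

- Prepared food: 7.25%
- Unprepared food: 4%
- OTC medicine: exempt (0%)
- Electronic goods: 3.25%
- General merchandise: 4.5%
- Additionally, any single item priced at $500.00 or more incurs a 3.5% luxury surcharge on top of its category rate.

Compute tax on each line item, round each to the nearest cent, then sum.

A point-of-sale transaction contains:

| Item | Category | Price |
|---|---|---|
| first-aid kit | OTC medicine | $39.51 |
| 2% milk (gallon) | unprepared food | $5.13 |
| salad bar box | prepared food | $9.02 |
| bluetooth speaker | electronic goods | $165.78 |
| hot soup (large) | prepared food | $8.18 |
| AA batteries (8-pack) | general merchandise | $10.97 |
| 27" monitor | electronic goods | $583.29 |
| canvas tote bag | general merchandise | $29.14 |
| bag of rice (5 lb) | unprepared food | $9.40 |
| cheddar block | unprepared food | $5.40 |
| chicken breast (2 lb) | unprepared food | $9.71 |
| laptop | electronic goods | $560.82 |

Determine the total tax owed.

$86.86

First-aid kit $39.51: OTC medicine → 0% → $0.00
2% milk (gallon) $5.13: unprepared food → 4% → $0.21
Salad bar box $9.02: prepared food → 7.25% → $0.65
Bluetooth speaker $165.78: electronic goods → 3.25% → $5.39
Hot soup (large) $8.18: prepared food → 7.25% → $0.59
AA batteries (8-pack) $10.97: general merchandise → 4.5% → $0.49
27" monitor $583.29: electronic goods → 3.25% + 3.5% surcharge = 6.75% → $39.37
Canvas tote bag $29.14: general merchandise → 4.5% → $1.31
Bag of rice (5 lb) $9.40: unprepared food → 4% → $0.38
Cheddar block $5.40: unprepared food → 4% → $0.22
Chicken breast (2 lb) $9.71: unprepared food → 4% → $0.39
Laptop $560.82: electronic goods → 3.25% + 3.5% surcharge = 6.75% → $37.86
Total tax = $0.21 + $0.65 + $5.39 + $0.59 + $0.49 + $39.37 + $1.31 + $0.38 + $0.22 + $0.39 + $37.86 = $86.86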